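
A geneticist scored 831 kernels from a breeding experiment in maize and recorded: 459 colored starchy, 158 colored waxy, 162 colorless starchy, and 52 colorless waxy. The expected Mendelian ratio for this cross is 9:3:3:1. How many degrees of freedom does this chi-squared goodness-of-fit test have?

3

A goodness-of-fit test with 4 phenotype classes has df = 4 − 1 = 3.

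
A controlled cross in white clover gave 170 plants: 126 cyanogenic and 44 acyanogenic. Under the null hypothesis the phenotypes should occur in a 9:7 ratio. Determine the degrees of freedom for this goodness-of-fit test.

1

A goodness-of-fit test with 2 phenotype classes has df = 2 − 1 = 1.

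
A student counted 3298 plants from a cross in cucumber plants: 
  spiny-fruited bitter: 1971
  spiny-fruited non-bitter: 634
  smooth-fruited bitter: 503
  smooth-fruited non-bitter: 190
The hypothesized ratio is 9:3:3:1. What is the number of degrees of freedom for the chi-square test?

A goodness-of-fit test with 4 phenotype classes has df = 4 − 1 = 3.

3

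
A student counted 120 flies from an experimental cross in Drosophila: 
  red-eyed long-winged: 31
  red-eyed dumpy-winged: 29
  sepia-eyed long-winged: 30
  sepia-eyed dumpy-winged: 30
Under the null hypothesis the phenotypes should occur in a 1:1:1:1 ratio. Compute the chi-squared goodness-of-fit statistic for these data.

Expected counts for N = 120 under a 1:1:1:1 ratio (total parts = 4):
  red-eyed long-winged: 120 × 1/4 = 30
  red-eyed dumpy-winged: 120 × 1/4 = 30
  sepia-eyed long-winged: 120 × 1/4 = 30
  sepia-eyed dumpy-winged: 120 × 1/4 = 30
χ² = Σ (O − E)² / E
  red-eyed long-winged: (31 − 30)² / 30 = 0.0333
  red-eyed dumpy-winged: (29 − 30)² / 30 = 0.0333
  sepia-eyed long-winged: (30 − 30)² / 30 = 0.0000
  sepia-eyed dumpy-winged: (30 − 30)² / 30 = 0.0000
χ² = 0.0333 + 0.0333 + 0.0000 + 0.0000 = 0.0666 ≈ 0.067

0.067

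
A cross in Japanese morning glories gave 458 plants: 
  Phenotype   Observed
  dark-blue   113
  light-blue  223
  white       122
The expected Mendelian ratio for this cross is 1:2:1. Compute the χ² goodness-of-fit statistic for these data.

Expected counts for N = 458 under a 1:2:1 ratio (total parts = 4):
  dark-blue: 458 × 1/4 = 114.5
  light-blue: 458 × 2/4 = 229
  white: 458 × 1/4 = 114.5
χ² = Σ (O − E)² / E
  dark-blue: (113 − 114.5)² / 114.5 = 0.0197
  light-blue: (223 − 229)² / 229 = 0.1572
  white: (122 − 114.5)² / 114.5 = 0.4913
χ² = 0.0197 + 0.1572 + 0.4913 = 0.6682 ≈ 0.668

0.668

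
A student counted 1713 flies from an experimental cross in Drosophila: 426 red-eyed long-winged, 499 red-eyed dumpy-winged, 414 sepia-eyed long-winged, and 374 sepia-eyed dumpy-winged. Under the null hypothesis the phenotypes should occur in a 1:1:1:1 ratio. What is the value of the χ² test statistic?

The 1:1:1:1 ratio has 4 parts, so with N = 1713 the expected counts are:
  red-eyed long-winged: 1713 × 1/4 = 428.25
  red-eyed dumpy-winged: 1713 × 1/4 = 428.25
  sepia-eyed long-winged: 1713 × 1/4 = 428.25
  sepia-eyed dumpy-winged: 1713 × 1/4 = 428.25
χ² = Σ (O − E)² / E
  red-eyed long-winged: (426 − 428.25)² / 428.25 = 0.0118
  red-eyed dumpy-winged: (499 − 428.25)² / 428.25 = 11.6884
  sepia-eyed long-winged: (414 − 428.25)² / 428.25 = 0.4742
  sepia-eyed dumpy-winged: (374 − 428.25)² / 428.25 = 6.8723
χ² = 0.0118 + 11.6884 + 0.4742 + 6.8723 = 19.0467 ≈ 19.047

19.047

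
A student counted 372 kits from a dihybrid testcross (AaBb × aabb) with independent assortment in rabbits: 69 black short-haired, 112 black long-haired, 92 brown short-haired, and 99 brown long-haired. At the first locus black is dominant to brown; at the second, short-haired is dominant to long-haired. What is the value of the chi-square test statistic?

A dihybrid testcross with independent assortment gives a 1:1:1:1 ratio.
Expected counts for N = 372 under a 1:1:1:1 ratio (total parts = 4):
  black short-haired: 372 × 1/4 = 93
  black long-haired: 372 × 1/4 = 93
  brown short-haired: 372 × 1/4 = 93
  brown long-haired: 372 × 1/4 = 93
χ² = Σ (O − E)² / E
  black short-haired: (69 − 93)² / 93 = 6.1935
  black long-haired: (112 − 93)² / 93 = 3.8817
  brown short-haired: (92 − 93)² / 93 = 0.0108
  brown long-haired: (99 − 93)² / 93 = 0.3871
χ² = 6.1935 + 3.8817 + 0.0108 + 0.3871 = 10.4731 ≈ 10.473

10.473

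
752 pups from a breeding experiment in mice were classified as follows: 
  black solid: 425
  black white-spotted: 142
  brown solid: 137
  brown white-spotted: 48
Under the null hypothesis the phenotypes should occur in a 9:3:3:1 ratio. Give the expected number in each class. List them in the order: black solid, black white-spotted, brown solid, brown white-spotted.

423, 141, 141, 47

Expected counts for N = 752 under a 9:3:3:1 ratio (total parts = 16):
  black solid: 752 × 9/16 = 423
  black white-spotted: 752 × 3/16 = 141
  brown solid: 752 × 3/16 = 141
  brown white-spotted: 752 × 1/16 = 47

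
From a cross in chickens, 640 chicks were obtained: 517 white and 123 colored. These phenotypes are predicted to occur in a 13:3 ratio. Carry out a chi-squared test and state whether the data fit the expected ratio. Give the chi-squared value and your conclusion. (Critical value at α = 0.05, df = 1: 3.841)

0.092; consistent

The 13:3 ratio has 16 parts, so with N = 640 the expected counts are:
  white: 640 × 13/16 = 520
  colored: 640 × 3/16 = 120
χ² = Σ (O − E)² / E
  white: (517 − 520)² / 520 = 0.0173
  colored: (123 − 120)² / 120 = 0.0750
χ² = 0.0173 + 0.0750 = 0.0923 ≈ 0.092
Degrees of freedom = 2 − 1 = 1; critical value at α = 0.05 is 3.841.
Since 0.092 < 3.841, we fail to reject the null hypothesis — the data are consistent with the 13:3 ratio.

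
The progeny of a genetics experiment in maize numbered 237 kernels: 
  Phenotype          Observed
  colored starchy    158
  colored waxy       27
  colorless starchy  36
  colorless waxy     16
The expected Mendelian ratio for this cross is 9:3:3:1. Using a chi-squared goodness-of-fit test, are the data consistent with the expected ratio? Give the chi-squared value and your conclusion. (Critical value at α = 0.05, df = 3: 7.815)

13.112; not consistent

Expected counts for N = 237 under a 9:3:3:1 ratio (total parts = 16):
  colored starchy: 237 × 9/16 = 133.3125
  colored waxy: 237 × 3/16 = 44.4375
  colorless starchy: 237 × 3/16 = 44.4375
  colorless waxy: 237 × 1/16 = 14.8125
χ² = Σ (O − E)² / E
  colored starchy: (158 − 133.3125)² / 133.3125 = 4.5718
  colored waxy: (27 − 44.4375)² / 44.4375 = 6.8426
  colorless starchy: (36 − 44.4375)² / 44.4375 = 1.6021
  colorless waxy: (16 − 14.8125)² / 14.8125 = 0.0952
χ² = 4.5718 + 6.8426 + 1.6021 + 0.0952 = 13.1117 ≈ 13.112
Degrees of freedom = 4 − 1 = 3; critical value at α = 0.05 is 7.815.
Since 13.112 > 7.815, we reject the null hypothesis — the data do not fit the 9:3:3:1 ratio.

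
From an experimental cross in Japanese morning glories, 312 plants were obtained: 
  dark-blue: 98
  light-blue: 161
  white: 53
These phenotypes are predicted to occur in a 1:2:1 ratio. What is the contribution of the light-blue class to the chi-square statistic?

Expected counts for N = 312 under a 1:2:1 ratio (total parts = 4):
  dark-blue: 312 × 1/4 = 78
  light-blue: 312 × 2/4 = 156
  white: 312 × 1/4 = 78
Contribution of light-blue: (161 − 156)² / 156 = 0.1603

0.160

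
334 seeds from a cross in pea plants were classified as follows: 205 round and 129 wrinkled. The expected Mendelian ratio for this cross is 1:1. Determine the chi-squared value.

17.293

Expected counts for N = 334 under a 1:1 ratio (total parts = 2):
  round: 334 × 1/2 = 167
  wrinkled: 334 × 1/2 = 167
χ² = Σ (O − E)² / E
  round: (205 − 167)² / 167 = 8.6467
  wrinkled: (129 − 167)² / 167 = 8.6467
χ² = 8.6467 + 8.6467 = 17.2934 ≈ 17.293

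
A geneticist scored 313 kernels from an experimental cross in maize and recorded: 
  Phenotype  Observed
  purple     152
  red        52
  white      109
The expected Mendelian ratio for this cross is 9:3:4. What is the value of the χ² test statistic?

16.135

The 9:3:4 ratio has 16 parts, so with N = 313 the expected counts are:
  purple: 313 × 9/16 = 176.0625
  red: 313 × 3/16 = 58.6875
  white: 313 × 4/16 = 78.25
χ² = Σ (O − E)² / E
  purple: (152 − 176.0625)² / 176.0625 = 3.2886
  red: (52 − 58.6875)² / 58.6875 = 0.7620
  white: (109 − 78.25)² / 78.25 = 12.0839
χ² = 3.2886 + 0.7620 + 12.0839 = 16.1345 ≈ 16.135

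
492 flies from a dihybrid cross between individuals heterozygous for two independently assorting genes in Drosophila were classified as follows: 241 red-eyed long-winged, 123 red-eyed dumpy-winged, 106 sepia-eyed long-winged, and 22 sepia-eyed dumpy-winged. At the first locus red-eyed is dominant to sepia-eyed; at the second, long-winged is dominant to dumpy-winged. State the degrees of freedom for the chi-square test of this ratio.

3

A dihybrid F₂ with independent assortment and complete dominance at both loci gives a 9:3:3:1 phenotypic ratio.
A goodness-of-fit test with 4 phenotype classes has df = 4 − 1 = 3.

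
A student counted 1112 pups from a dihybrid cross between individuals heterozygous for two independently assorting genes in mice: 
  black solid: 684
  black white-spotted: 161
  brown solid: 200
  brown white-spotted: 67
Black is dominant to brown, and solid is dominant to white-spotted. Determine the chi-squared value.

A dihybrid F₂ with independent assortment and complete dominance at both loci gives a 9:3:3:1 phenotypic ratio.
Under the 9:3:3:1 hypothesis (Σ ratio = 16, N = 1112):
  black solid: 1112 × 9/16 = 625.5
  black white-spotted: 1112 × 3/16 = 208.5
  brown solid: 1112 × 3/16 = 208.5
  brown white-spotted: 1112 × 1/16 = 69.5
χ² = Σ (O − E)² / E
  black solid: (684 − 625.5)² / 625.5 = 5.4712
  black white-spotted: (161 − 208.5)² / 208.5 = 10.8213
  brown solid: (200 − 208.5)² / 208.5 = 0.3465
  brown white-spotted: (67 − 69.5)² / 69.5 = 0.0899
χ² = 5.4712 + 10.8213 + 0.3465 + 0.0899 = 16.7289 ≈ 16.729

16.729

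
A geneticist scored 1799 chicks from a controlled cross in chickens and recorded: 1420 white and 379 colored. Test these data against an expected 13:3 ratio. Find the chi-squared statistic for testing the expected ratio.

6.341

Expected counts for N = 1799 under a 13:3 ratio (total parts = 16):
  white: 1799 × 13/16 = 1461.6875
  colored: 1799 × 3/16 = 337.3125
χ² = Σ (O − E)² / E
  white: (1420 − 1461.6875)² / 1461.6875 = 1.1889
  colored: (379 − 337.3125)² / 337.3125 = 5.1520
χ² = 1.1889 + 5.1520 = 6.3409 ≈ 6.341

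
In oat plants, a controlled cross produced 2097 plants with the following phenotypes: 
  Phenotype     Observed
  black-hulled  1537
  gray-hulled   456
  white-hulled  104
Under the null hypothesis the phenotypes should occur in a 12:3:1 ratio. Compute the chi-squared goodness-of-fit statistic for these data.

16.435

Under the 12:3:1 hypothesis (Σ ratio = 16, N = 2097):
  black-hulled: 2097 × 12/16 = 1572.75
  gray-hulled: 2097 × 3/16 = 393.1875
  white-hulled: 2097 × 1/16 = 131.0625
χ² = Σ (O − E)² / E
  black-hulled: (1537 − 1572.75)² / 1572.75 = 0.8126
  gray-hulled: (456 − 393.1875)² / 393.1875 = 10.0344
  white-hulled: (104 − 131.0625)² / 131.0625 = 5.5880
χ² = 0.8126 + 10.0344 + 5.5880 = 16.435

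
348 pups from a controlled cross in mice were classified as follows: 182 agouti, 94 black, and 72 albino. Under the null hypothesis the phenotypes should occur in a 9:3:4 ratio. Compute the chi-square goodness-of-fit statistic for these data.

Under the 9:3:4 hypothesis (Σ ratio = 16, N = 348):
  agouti: 348 × 9/16 = 195.75
  black: 348 × 3/16 = 65.25
  albino: 348 × 4/16 = 87
χ² = Σ (O − E)² / E
  agouti: (182 − 195.75)² / 195.75 = 0.9658
  black: (94 − 65.25)² / 65.25 = 12.6676
  albino: (72 − 87)² / 87 = 2.5862
χ² = 0.9658 + 12.6676 + 2.5862 = 16.2196 ≈ 16.220

16.220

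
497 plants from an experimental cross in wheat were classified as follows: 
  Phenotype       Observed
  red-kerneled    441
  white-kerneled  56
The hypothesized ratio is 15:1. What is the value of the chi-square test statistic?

21.355

Expected counts for N = 497 under a 15:1 ratio (total parts = 16):
  red-kerneled: 497 × 15/16 = 465.9375
  white-kerneled: 497 × 1/16 = 31.0625
χ² = Σ (O − E)² / E
  red-kerneled: (441 − 465.9375)² / 465.9375 = 1.3347
  white-kerneled: (56 − 31.0625)² / 31.0625 = 20.0202
χ² = 1.3347 + 20.0202 = 21.3549 ≈ 21.355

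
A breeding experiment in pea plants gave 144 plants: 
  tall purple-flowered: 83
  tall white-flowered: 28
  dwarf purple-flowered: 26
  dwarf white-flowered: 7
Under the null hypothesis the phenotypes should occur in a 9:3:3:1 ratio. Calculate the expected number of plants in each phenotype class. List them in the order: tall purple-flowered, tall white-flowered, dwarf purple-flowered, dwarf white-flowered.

Expected counts for N = 144 under a 9:3:3:1 ratio (total parts = 16):
  tall purple-flowered: 144 × 9/16 = 81
  tall white-flowered: 144 × 3/16 = 27
  dwarf purple-flowered: 144 × 3/16 = 27
  dwarf white-flowered: 144 × 1/16 = 9

81, 27, 27, 9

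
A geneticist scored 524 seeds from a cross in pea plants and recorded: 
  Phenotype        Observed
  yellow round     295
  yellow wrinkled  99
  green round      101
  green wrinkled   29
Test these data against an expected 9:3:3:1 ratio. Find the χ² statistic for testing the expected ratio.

The 9:3:3:1 ratio has 16 parts, so with N = 524 the expected counts are:
  yellow round: 524 × 9/16 = 294.75
  yellow wrinkled: 524 × 3/16 = 98.25
  green round: 524 × 3/16 = 98.25
  green wrinkled: 524 × 1/16 = 32.75
χ² = Σ (O − E)² / E
  yellow round: (295 − 294.75)² / 294.75 = 0.0002
  yellow wrinkled: (99 − 98.25)² / 98.25 = 0.0057
  green round: (101 − 98.25)² / 98.25 = 0.0770
  green wrinkled: (29 − 32.75)² / 32.75 = 0.4294
χ² = 0.0002 + 0.0057 + 0.0770 + 0.4294 = 0.5123 ≈ 0.512

0.512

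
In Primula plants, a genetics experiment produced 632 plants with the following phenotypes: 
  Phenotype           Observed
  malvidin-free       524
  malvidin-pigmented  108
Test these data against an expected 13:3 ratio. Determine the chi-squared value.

Expected counts for N = 632 under a 13:3 ratio (total parts = 16):
  malvidin-free: 632 × 13/16 = 513.5
  malvidin-pigmented: 632 × 3/16 = 118.5
χ² = Σ (O − E)² / E
  malvidin-free: (524 − 513.5)² / 513.5 = 0.2147
  malvidin-pigmented: (108 − 118.5)² / 118.5 = 0.9304
χ² = 0.2147 + 0.9304 = 1.1451 ≈ 1.145

1.145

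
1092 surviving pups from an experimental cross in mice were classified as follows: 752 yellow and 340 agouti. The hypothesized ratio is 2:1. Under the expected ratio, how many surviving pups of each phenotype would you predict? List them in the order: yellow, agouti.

The 2:1 ratio has 3 parts, so with N = 1092 the expected counts are:
  yellow: 1092 × 2/3 = 728
  agouti: 1092 × 1/3 = 364

728, 364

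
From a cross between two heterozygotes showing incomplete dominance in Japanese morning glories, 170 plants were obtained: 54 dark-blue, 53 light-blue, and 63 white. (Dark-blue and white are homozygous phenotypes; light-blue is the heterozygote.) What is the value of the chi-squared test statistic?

With incomplete dominance, a heterozygote × heterozygote cross gives a 1:2:1 phenotypic ratio.
Total ratio parts = 4. Expected numbers out of 170:
  dark-blue: 170 × 1/4 = 42.5
  light-blue: 170 × 2/4 = 85
  white: 170 × 1/4 = 42.5
χ² = Σ (O − E)² / E
  dark-blue: (54 − 42.5)² / 42.5 = 3.1118
  light-blue: (53 − 85)² / 85 = 12.0471
  white: (63 − 42.5)² / 42.5 = 9.8882
χ² = 3.1118 + 12.0471 + 9.8882 = 25.0471 ≈ 25.047

25.047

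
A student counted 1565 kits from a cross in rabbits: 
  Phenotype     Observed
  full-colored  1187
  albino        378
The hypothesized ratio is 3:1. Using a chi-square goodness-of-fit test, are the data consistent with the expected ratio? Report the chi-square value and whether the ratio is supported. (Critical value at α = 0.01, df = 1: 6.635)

0.598; consistent

Under the 3:1 hypothesis (Σ ratio = 4, N = 1565):
  full-colored: 1565 × 3/4 = 1173.75
  albino: 1565 × 1/4 = 391.25
χ² = Σ (O − E)² / E
  full-colored: (1187 − 1173.75)² / 1173.75 = 0.1496
  albino: (378 − 391.25)² / 391.25 = 0.4487
χ² = 0.1496 + 0.4487 = 0.5983 ≈ 0.598
Degrees of freedom = 2 − 1 = 1; critical value at α = 0.01 is 6.635.
Since 0.598 < 6.635, we fail to reject the null hypothesis — the data are consistent with the 3:1 ratio.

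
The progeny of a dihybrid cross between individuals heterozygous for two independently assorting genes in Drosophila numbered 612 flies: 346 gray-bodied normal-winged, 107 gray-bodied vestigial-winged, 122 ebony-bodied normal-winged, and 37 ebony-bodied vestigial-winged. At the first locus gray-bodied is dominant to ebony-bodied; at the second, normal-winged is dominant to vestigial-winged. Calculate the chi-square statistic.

1.031

A dihybrid F₂ with independent assortment and complete dominance at both loci gives a 9:3:3:1 phenotypic ratio.
Under the 9:3:3:1 hypothesis (Σ ratio = 16, N = 612):
  gray-bodied normal-winged: 612 × 9/16 = 344.25
  gray-bodied vestigial-winged: 612 × 3/16 = 114.75
  ebony-bodied normal-winged: 612 × 3/16 = 114.75
  ebony-bodied vestigial-winged: 612 × 1/16 = 38.25
χ² = Σ (O − E)² / E
  gray-bodied normal-winged: (346 − 344.25)² / 344.25 = 0.0089
  gray-bodied vestigial-winged: (107 − 114.75)² / 114.75 = 0.5234
  ebony-bodied normal-winged: (122 − 114.75)² / 114.75 = 0.4581
  ebony-bodied vestigial-winged: (37 − 38.25)² / 38.25 = 0.0408
χ² = 0.0089 + 0.5234 + 0.4581 + 0.0408 = 1.0312 ≈ 1.031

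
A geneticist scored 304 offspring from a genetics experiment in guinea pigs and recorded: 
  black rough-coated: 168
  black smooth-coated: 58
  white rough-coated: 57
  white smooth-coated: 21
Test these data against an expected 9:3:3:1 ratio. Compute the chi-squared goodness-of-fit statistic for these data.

0.281

Total ratio parts = 16. Expected numbers out of 304:
  black rough-coated: 304 × 9/16 = 171
  black smooth-coated: 304 × 3/16 = 57
  white rough-coated: 304 × 3/16 = 57
  white smooth-coated: 304 × 1/16 = 19
χ² = Σ (O − E)² / E
  black rough-coated: (168 − 171)² / 171 = 0.0526
  black smooth-coated: (58 − 57)² / 57 = 0.0175
  white rough-coated: (57 − 57)² / 57 = 0.0000
  white smooth-coated: (21 − 19)² / 19 = 0.2105
χ² = 0.0526 + 0.0175 + 0.0000 + 0.2105 = 0.2806 ≈ 0.281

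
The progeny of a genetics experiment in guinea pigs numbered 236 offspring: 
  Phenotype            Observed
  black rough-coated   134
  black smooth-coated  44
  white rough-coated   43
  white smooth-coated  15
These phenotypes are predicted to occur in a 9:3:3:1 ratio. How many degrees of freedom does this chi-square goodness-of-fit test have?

A goodness-of-fit test with 4 phenotype classes has df = 4 − 1 = 3.

3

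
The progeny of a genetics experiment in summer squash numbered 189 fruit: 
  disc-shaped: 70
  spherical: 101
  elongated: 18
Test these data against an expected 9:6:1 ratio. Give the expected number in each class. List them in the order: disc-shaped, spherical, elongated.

106.3125, 70.875, 11.8125

The 9:6:1 ratio has 16 parts, so with N = 189 the expected counts are:
  disc-shaped: 189 × 9/16 = 106.3125
  spherical: 189 × 6/16 = 70.875
  elongated: 189 × 1/16 = 11.8125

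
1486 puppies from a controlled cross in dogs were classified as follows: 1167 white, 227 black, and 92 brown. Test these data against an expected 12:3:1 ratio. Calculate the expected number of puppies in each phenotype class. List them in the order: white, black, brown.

1114.5, 278.625, 92.875

The 12:3:1 ratio has 16 parts, so with N = 1486 the expected counts are:
  white: 1486 × 12/16 = 1114.5
  black: 1486 × 3/16 = 278.625
  brown: 1486 × 1/16 = 92.875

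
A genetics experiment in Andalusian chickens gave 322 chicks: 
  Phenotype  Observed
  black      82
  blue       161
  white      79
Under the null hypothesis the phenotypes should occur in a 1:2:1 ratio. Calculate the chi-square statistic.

0.056

Total ratio parts = 4. Expected numbers out of 322:
  black: 322 × 1/4 = 80.5
  blue: 322 × 2/4 = 161
  white: 322 × 1/4 = 80.5
χ² = Σ (O − E)² / E
  black: (82 − 80.5)² / 80.5 = 0.0280
  blue: (161 − 161)² / 161 = 0.0000
  white: (79 − 80.5)² / 80.5 = 0.0280
χ² = 0.0280 + 0.0000 + 0.0280 = 0.056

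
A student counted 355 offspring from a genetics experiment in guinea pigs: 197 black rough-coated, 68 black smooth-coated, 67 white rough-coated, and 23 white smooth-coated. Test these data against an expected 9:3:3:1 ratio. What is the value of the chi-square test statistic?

0.100

The 9:3:3:1 ratio has 16 parts, so with N = 355 the expected counts are:
  black rough-coated: 355 × 9/16 = 199.6875
  black smooth-coated: 355 × 3/16 = 66.5625
  white rough-coated: 355 × 3/16 = 66.5625
  white smooth-coated: 355 × 1/16 = 22.1875
χ² = Σ (O − E)² / E
  black rough-coated: (197 − 199.6875)² / 199.6875 = 0.0362
  black smooth-coated: (68 − 66.5625)² / 66.5625 = 0.0310
  white rough-coated: (67 − 66.5625)² / 66.5625 = 0.0029
  white smooth-coated: (23 − 22.1875)² / 22.1875 = 0.0298
χ² = 0.0362 + 0.0310 + 0.0029 + 0.0298 = 0.0999 ≈ 0.100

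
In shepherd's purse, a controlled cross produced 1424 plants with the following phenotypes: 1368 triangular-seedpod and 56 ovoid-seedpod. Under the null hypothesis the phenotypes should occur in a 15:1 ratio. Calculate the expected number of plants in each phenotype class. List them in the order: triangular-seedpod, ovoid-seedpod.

1335, 89

Under the 15:1 hypothesis (Σ ratio = 16, N = 1424):
  triangular-seedpod: 1424 × 15/16 = 1335
  ovoid-seedpod: 1424 × 1/16 = 89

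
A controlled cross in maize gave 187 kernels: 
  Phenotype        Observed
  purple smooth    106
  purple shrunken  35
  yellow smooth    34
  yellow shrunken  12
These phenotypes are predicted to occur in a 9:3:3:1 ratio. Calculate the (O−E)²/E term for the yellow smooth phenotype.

Expected counts for N = 187 under a 9:3:3:1 ratio (total parts = 16):
  purple smooth: 187 × 9/16 = 105.1875
  purple shrunken: 187 × 3/16 = 35.0625
  yellow smooth: 187 × 3/16 = 35.0625
  yellow shrunken: 187 × 1/16 = 11.6875
Contribution of yellow smooth: (34 − 35.0625)² / 35.0625 = 0.0322

0.032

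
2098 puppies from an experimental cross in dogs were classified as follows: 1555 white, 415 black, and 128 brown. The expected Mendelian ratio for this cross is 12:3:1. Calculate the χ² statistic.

The 12:3:1 ratio has 16 parts, so with N = 2098 the expected counts are:
  white: 2098 × 12/16 = 1573.5
  black: 2098 × 3/16 = 393.375
  brown: 2098 × 1/16 = 131.125
χ² = Σ (O − E)² / E
  white: (1555 − 1573.5)² / 1573.5 = 0.2175
  black: (415 − 393.375)² / 393.375 = 1.1888
  brown: (128 − 131.125)² / 131.125 = 0.0745
χ² = 0.2175 + 1.1888 + 0.0745 = 1.4808 ≈ 1.481

1.481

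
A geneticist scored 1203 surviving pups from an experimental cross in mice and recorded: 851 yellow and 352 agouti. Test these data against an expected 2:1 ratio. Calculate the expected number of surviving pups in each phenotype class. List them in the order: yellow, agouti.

The 2:1 ratio has 3 parts, so with N = 1203 the expected counts are:
  yellow: 1203 × 2/3 = 802
  agouti: 1203 × 1/3 = 401

802, 401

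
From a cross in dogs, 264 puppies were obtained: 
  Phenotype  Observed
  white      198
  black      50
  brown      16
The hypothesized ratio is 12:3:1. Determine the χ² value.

Expected counts for N = 264 under a 12:3:1 ratio (total parts = 16):
  white: 264 × 12/16 = 198
  black: 264 × 3/16 = 49.5
  brown: 264 × 1/16 = 16.5
χ² = Σ (O − E)² / E
  white: (198 − 198)² / 198 = 0.0000
  black: (50 − 49.5)² / 49.5 = 0.0051
  brown: (16 − 16.5)² / 16.5 = 0.0152
χ² = 0.0000 + 0.0051 + 0.0152 = 0.0203 ≈ 0.020

0.020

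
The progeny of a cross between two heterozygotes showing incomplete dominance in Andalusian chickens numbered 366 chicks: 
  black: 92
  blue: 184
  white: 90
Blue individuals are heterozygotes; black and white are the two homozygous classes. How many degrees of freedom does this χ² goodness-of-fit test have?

With incomplete dominance, a heterozygote × heterozygote cross gives a 1:2:1 phenotypic ratio.
A goodness-of-fit test with 3 phenotype classes has df = 3 − 1 = 2.

2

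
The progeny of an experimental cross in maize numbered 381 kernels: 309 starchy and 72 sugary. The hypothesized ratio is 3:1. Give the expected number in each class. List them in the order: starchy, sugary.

Under the 3:1 hypothesis (Σ ratio = 4, N = 381):
  starchy: 381 × 3/4 = 285.75
  sugary: 381 × 1/4 = 95.25

285.75, 95.25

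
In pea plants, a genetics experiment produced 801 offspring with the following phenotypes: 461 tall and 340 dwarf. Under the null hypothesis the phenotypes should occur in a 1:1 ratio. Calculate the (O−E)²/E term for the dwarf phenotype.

The 1:1 ratio has 2 parts, so with N = 801 the expected counts are:
  tall: 801 × 1/2 = 400.5
  dwarf: 801 × 1/2 = 400.5
Contribution of dwarf: (340 − 400.5)² / 400.5 = 9.1392

9.139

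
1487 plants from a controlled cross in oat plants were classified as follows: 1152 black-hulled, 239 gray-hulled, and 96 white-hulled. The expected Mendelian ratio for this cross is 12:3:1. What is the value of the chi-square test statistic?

Under the 12:3:1 hypothesis (Σ ratio = 16, N = 1487):
  black-hulled: 1487 × 12/16 = 1115.25
  gray-hulled: 1487 × 3/16 = 278.8125
  white-hulled: 1487 × 1/16 = 92.9375
χ² = Σ (O − E)² / E
  black-hulled: (1152 − 1115.25)² / 1115.25 = 1.2110
  gray-hulled: (239 − 278.8125)² / 278.8125 = 5.6850
  white-hulled: (96 − 92.9375)² / 92.9375 = 0.1009
χ² = 1.2110 + 5.6850 + 0.1009 = 6.9969 ≈ 6.997

6.997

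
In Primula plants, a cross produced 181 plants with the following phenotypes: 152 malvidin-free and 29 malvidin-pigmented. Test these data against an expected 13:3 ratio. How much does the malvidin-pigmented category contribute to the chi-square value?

0.718

The 13:3 ratio has 16 parts, so with N = 181 the expected counts are:
  malvidin-free: 181 × 13/16 = 147.0625
  malvidin-pigmented: 181 × 3/16 = 33.9375
Contribution of malvidin-pigmented: (29 − 33.9375)² / 33.9375 = 0.7183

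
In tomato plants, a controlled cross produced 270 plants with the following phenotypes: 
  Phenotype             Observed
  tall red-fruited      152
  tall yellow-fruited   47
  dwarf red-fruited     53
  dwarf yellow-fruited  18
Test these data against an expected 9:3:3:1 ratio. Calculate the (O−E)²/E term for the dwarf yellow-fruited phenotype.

0.075

Total ratio parts = 16. Expected numbers out of 270:
  tall red-fruited: 270 × 9/16 = 151.875
  tall yellow-fruited: 270 × 3/16 = 50.625
  dwarf red-fruited: 270 × 3/16 = 50.625
  dwarf yellow-fruited: 270 × 1/16 = 16.875
Contribution of dwarf yellow-fruited: (18 − 16.875)² / 16.875 = 0.0750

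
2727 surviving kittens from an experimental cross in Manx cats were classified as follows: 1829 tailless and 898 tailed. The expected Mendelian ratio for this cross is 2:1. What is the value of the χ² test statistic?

Under the 2:1 hypothesis (Σ ratio = 3, N = 2727):
  tailless: 2727 × 2/3 = 1818
  tailed: 2727 × 1/3 = 909
χ² = Σ (O − E)² / E
  tailless: (1829 − 1818)² / 1818 = 0.0666
  tailed: (898 − 909)² / 909 = 0.1331
χ² = 0.0666 + 0.1331 = 0.1997 ≈ 0.200

0.200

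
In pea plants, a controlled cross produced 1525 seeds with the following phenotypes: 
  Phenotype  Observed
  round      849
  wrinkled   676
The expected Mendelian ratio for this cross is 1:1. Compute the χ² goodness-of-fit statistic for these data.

19.626

Total ratio parts = 2. Expected numbers out of 1525:
  round: 1525 × 1/2 = 762.5
  wrinkled: 1525 × 1/2 = 762.5
χ² = Σ (O − E)² / E
  round: (849 − 762.5)² / 762.5 = 9.8128
  wrinkled: (676 − 762.5)² / 762.5 = 9.8128
χ² = 9.8128 + 9.8128 = 19.6256 ≈ 19.626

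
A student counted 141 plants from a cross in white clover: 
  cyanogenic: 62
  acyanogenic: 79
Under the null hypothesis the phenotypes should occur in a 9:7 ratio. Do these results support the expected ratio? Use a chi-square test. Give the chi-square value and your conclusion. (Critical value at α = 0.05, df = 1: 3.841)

Under the 9:7 hypothesis (Σ ratio = 16, N = 141):
  cyanogenic: 141 × 9/16 = 79.3125
  acyanogenic: 141 × 7/16 = 61.6875
χ² = Σ (O − E)² / E
  cyanogenic: (62 − 79.3125)² / 79.3125 = 3.7790
  acyanogenic: (79 − 61.6875)² / 61.6875 = 4.8587
χ² = 3.7790 + 4.8587 = 8.6377 ≈ 8.638
Degrees of freedom = 2 − 1 = 1; critical value at α = 0.05 is 3.841.
Since 8.638 > 3.841, we reject the null hypothesis — the data do not fit the 9:7 ratio.

8.638; not consistent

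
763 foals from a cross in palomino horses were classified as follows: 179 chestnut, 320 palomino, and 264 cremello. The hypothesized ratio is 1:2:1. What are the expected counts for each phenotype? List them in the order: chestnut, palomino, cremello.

190.75, 381.5, 190.75

Under the 1:2:1 hypothesis (Σ ratio = 4, N = 763):
  chestnut: 763 × 1/4 = 190.75
  palomino: 763 × 2/4 = 381.5
  cremello: 763 × 1/4 = 190.75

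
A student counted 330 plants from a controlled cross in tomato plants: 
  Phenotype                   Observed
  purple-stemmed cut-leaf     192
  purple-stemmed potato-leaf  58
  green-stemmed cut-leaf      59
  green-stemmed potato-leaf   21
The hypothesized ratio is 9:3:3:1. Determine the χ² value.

Expected counts for N = 330 under a 9:3:3:1 ratio (total parts = 16):
  purple-stemmed cut-leaf: 330 × 9/16 = 185.625
  purple-stemmed potato-leaf: 330 × 3/16 = 61.875
  green-stemmed cut-leaf: 330 × 3/16 = 61.875
  green-stemmed potato-leaf: 330 × 1/16 = 20.625
χ² = Σ (O − E)² / E
  purple-stemmed cut-leaf: (192 − 185.625)² / 185.625 = 0.2189
  purple-stemmed potato-leaf: (58 − 61.875)² / 61.875 = 0.2427
  green-stemmed cut-leaf: (59 − 61.875)² / 61.875 = 0.1336
  green-stemmed potato-leaf: (21 − 20.625)² / 20.625 = 0.0068
χ² = 0.2189 + 0.2427 + 0.1336 + 0.0068 = 0.602

0.602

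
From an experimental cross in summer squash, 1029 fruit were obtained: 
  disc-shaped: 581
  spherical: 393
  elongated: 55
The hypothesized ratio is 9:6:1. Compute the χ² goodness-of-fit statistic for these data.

The 9:6:1 ratio has 16 parts, so with N = 1029 the expected counts are:
  disc-shaped: 1029 × 9/16 = 578.8125
  spherical: 1029 × 6/16 = 385.875
  elongated: 1029 × 1/16 = 64.3125
χ² = Σ (O − E)² / E
  disc-shaped: (581 − 578.8125)² / 578.8125 = 0.0083
  spherical: (393 − 385.875)² / 385.875 = 0.1316
  elongated: (55 − 64.3125)² / 64.3125 = 1.3485
χ² = 0.0083 + 0.1316 + 1.3485 = 1.4884 ≈ 1.488

1.488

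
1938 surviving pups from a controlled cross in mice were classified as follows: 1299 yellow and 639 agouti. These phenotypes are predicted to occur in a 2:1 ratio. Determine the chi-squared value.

Under the 2:1 hypothesis (Σ ratio = 3, N = 1938):
  yellow: 1938 × 2/3 = 1292
  agouti: 1938 × 1/3 = 646
χ² = Σ (O − E)² / E
  yellow: (1299 − 1292)² / 1292 = 0.0379
  agouti: (639 − 646)² / 646 = 0.0759
χ² = 0.0379 + 0.0759 = 0.1138 ≈ 0.114

0.114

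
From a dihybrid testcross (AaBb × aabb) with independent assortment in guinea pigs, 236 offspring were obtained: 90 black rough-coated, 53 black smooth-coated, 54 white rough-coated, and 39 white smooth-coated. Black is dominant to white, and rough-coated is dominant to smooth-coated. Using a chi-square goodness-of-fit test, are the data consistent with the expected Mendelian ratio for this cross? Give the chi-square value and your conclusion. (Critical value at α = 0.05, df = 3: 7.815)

A dihybrid testcross with independent assortment gives a 1:1:1:1 ratio.
Expected counts for N = 236 under a 1:1:1:1 ratio (total parts = 4):
  black rough-coated: 236 × 1/4 = 59
  black smooth-coated: 236 × 1/4 = 59
  white rough-coated: 236 × 1/4 = 59
  white smooth-coated: 236 × 1/4 = 59
χ² = Σ (O − E)² / E
  black rough-coated: (90 − 59)² / 59 = 16.2881
  black smooth-coated: (53 − 59)² / 59 = 0.6102
  white rough-coated: (54 − 59)² / 59 = 0.4237
  white smooth-coated: (39 − 59)² / 59 = 6.7797
χ² = 16.2881 + 0.6102 + 0.4237 + 6.7797 = 24.1017 ≈ 24.102
Degrees of freedom = 4 − 1 = 3; critical value at α = 0.05 is 7.815.
Since 24.102 > 7.815, we reject the null hypothesis — the data do not fit the 1:1:1:1 ratio.

24.102; not consistent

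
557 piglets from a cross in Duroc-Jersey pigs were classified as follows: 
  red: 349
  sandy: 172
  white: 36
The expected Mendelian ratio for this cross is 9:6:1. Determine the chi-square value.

10.615

Total ratio parts = 16. Expected numbers out of 557:
  red: 557 × 9/16 = 313.3125
  sandy: 557 × 6/16 = 208.875
  white: 557 × 1/16 = 34.8125
χ² = Σ (O − E)² / E
  red: (349 − 313.3125)² / 313.3125 = 4.0649
  sandy: (172 − 208.875)² / 208.875 = 6.5099
  white: (36 − 34.8125)² / 34.8125 = 0.0405
χ² = 4.0649 + 6.5099 + 0.0405 = 10.6153 ≈ 10.615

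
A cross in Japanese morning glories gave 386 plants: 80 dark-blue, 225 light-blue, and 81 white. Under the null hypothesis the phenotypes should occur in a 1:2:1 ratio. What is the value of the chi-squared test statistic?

Total ratio parts = 4. Expected numbers out of 386:
  dark-blue: 386 × 1/4 = 96.5
  light-blue: 386 × 2/4 = 193
  white: 386 × 1/4 = 96.5
χ² = Σ (O − E)² / E
  dark-blue: (80 − 96.5)² / 96.5 = 2.8212
  light-blue: (225 − 193)² / 193 = 5.3057
  white: (81 − 96.5)² / 96.5 = 2.4896
χ² = 2.8212 + 5.3057 + 2.4896 = 10.6165 ≈ 10.617

10.617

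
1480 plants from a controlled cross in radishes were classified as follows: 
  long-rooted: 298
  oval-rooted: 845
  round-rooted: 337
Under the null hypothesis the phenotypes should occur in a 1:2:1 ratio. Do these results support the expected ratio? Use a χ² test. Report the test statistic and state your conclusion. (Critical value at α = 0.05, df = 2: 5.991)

Under the 1:2:1 hypothesis (Σ ratio = 4, N = 1480):
  long-rooted: 1480 × 1/4 = 370
  oval-rooted: 1480 × 2/4 = 740
  round-rooted: 1480 × 1/4 = 370
χ² = Σ (O − E)² / E
  long-rooted: (298 − 370)² / 370 = 14.0108
  oval-rooted: (845 − 740)² / 740 = 14.8986
  round-rooted: (337 − 370)² / 370 = 2.9432
χ² = 14.0108 + 14.8986 + 2.9432 = 31.8526 ≈ 31.853
Degrees of freedom = 3 − 1 = 2; critical value at α = 0.05 is 5.991.
Since 31.853 > 5.991, we reject the null hypothesis — the data do not fit the 1:2:1 ratio.

31.853; not consistent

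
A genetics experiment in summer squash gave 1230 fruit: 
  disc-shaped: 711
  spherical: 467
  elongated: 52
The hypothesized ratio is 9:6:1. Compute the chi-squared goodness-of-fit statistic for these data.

Under the 9:6:1 hypothesis (Σ ratio = 16, N = 1230):
  disc-shaped: 1230 × 9/16 = 691.875
  spherical: 1230 × 6/16 = 461.25
  elongated: 1230 × 1/16 = 76.875
χ² = Σ (O − E)² / E
  disc-shaped: (711 − 691.875)² / 691.875 = 0.5287
  spherical: (467 − 461.25)² / 461.25 = 0.0717
  elongated: (52 − 76.875)² / 76.875 = 8.0490
χ² = 0.5287 + 0.0717 + 8.0490 = 8.6494 ≈ 8.649

8.649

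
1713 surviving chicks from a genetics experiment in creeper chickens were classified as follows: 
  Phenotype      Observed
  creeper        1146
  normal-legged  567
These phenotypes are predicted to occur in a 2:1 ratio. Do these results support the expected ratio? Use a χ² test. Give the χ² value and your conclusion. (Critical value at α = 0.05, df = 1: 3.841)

Expected counts for N = 1713 under a 2:1 ratio (total parts = 3):
  creeper: 1713 × 2/3 = 1142
  normal-legged: 1713 × 1/3 = 571
χ² = Σ (O − E)² / E
  creeper: (1146 − 1142)² / 1142 = 0.0140
  normal-legged: (567 − 571)² / 571 = 0.0280
χ² = 0.0140 + 0.0280 = 0.042
Degrees of freedom = 2 − 1 = 1; critical value at α = 0.05 is 3.841.
Since 0.042 < 3.841, we fail to reject the null hypothesis — the data are consistent with the 2:1 ratio.

0.042; consistent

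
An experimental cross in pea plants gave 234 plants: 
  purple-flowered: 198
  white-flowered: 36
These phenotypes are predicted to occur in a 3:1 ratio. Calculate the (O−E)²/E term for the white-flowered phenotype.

Total ratio parts = 4. Expected numbers out of 234:
  purple-flowered: 234 × 3/4 = 175.5
  white-flowered: 234 × 1/4 = 58.5
Contribution of white-flowered: (36 − 58.5)² / 58.5 = 8.6538

8.654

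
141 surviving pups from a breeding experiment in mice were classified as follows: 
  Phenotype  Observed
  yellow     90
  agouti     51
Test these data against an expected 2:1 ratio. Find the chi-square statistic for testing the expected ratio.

0.511

Expected counts for N = 141 under a 2:1 ratio (total parts = 3):
  yellow: 141 × 2/3 = 94
  agouti: 141 × 1/3 = 47
χ² = Σ (O − E)² / E
  yellow: (90 − 94)² / 94 = 0.1702
  agouti: (51 − 47)² / 47 = 0.3404
χ² = 0.1702 + 0.3404 = 0.5106 ≈ 0.511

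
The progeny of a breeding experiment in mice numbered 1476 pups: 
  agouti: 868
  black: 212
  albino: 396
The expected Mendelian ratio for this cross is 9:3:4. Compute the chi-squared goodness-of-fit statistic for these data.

Expected counts for N = 1476 under a 9:3:4 ratio (total parts = 16):
  agouti: 1476 × 9/16 = 830.25
  black: 1476 × 3/16 = 276.75
  albino: 1476 × 4/16 = 369
χ² = Σ (O − E)² / E
  agouti: (868 − 830.25)² / 830.25 = 1.7164
  black: (212 − 276.75)² / 276.75 = 15.1493
  albino: (396 − 369)² / 369 = 1.9756
χ² = 1.7164 + 15.1493 + 1.9756 = 18.8413 ≈ 18.841

18.841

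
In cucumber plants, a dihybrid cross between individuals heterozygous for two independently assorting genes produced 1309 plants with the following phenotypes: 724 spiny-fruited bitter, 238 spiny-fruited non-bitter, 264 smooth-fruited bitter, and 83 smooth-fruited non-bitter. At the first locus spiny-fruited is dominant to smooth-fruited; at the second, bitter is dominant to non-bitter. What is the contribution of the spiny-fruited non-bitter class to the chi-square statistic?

A dihybrid F₂ with independent assortment and complete dominance at both loci gives a 9:3:3:1 phenotypic ratio.
Under the 9:3:3:1 hypothesis (Σ ratio = 16, N = 1309):
  spiny-fruited bitter: 1309 × 9/16 = 736.3125
  spiny-fruited non-bitter: 1309 × 3/16 = 245.4375
  smooth-fruited bitter: 1309 × 3/16 = 245.4375
  smooth-fruited non-bitter: 1309 × 1/16 = 81.8125
Contribution of spiny-fruited non-bitter: (238 − 245.4375)² / 245.4375 = 0.2254

0.225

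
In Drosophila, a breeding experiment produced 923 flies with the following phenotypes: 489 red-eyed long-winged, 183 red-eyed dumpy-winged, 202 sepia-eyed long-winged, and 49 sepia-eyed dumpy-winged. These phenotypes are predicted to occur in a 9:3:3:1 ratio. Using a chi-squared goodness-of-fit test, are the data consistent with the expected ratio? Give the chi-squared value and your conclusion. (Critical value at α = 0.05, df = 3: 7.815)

The 9:3:3:1 ratio has 16 parts, so with N = 923 the expected counts are:
  red-eyed long-winged: 923 × 9/16 = 519.1875
  red-eyed dumpy-winged: 923 × 3/16 = 173.0625
  sepia-eyed long-winged: 923 × 3/16 = 173.0625
  sepia-eyed dumpy-winged: 923 × 1/16 = 57.6875
χ² = Σ (O − E)² / E
  red-eyed long-winged: (489 − 519.1875)² / 519.1875 = 1.7552
  red-eyed dumpy-winged: (183 − 173.0625)² / 173.0625 = 0.5706
  sepia-eyed long-winged: (202 − 173.0625)² / 173.0625 = 4.8386
  sepia-eyed dumpy-winged: (49 − 57.6875)² / 57.6875 = 1.3083
χ² = 1.7552 + 0.5706 + 4.8386 + 1.3083 = 8.4727 ≈ 8.473
Degrees of freedom = 4 − 1 = 3; critical value at α = 0.05 is 7.815.
Since 8.473 > 7.815, we reject the null hypothesis — the data do not fit the 9:3:3:1 ratio.

8.473; not consistent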